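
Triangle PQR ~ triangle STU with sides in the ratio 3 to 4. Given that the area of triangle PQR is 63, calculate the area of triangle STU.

For similar figures, the area ratio equals the square of the side ratio.
Side ratio (PQR to STU) = 3:4, so area ratio = 3^2:4^2 = 9:16.
If the area of PQR is 63, then the area of STU = 63 * (16/9) = 112.

112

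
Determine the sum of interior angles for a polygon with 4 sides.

The sum of interior angles of an n-sided polygon is (n - 2) * 180.
For n = 4: (4 - 2) * 180 = 2 * 180 = 360 degrees.

360 degrees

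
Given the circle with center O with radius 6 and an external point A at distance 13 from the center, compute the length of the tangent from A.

tangent = √(d² - r²) = √(13² - 6²) = √(169 - 36) = √133 = sqrt(133)

sqrt(133)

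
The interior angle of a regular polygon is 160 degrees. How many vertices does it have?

The exterior angle is the supplement of the interior angle: 180 - 160 = 20 degrees.
Since the exterior angles of any convex polygon sum to 360 degrees, the number of sides is 360 / 20 = 18.

18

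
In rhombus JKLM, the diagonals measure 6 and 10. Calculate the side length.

In a rhombus, the diagonals bisect each other perpendicularly, creating four congruent right triangles.
Each triangle has legs 3 (half of 6) and 5 (half of 10).
The hypotenuse of each right triangle is a side of the rhombus:
side = sqrt(3^2 + 5^2) = sqrt(34)

sqrt(34)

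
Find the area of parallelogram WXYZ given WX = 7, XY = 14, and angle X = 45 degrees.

Area = 7 * 14 * sin(45°) = 98 * sqrt(2)/2 = 49*sqrt(2)

49*sqrt(2)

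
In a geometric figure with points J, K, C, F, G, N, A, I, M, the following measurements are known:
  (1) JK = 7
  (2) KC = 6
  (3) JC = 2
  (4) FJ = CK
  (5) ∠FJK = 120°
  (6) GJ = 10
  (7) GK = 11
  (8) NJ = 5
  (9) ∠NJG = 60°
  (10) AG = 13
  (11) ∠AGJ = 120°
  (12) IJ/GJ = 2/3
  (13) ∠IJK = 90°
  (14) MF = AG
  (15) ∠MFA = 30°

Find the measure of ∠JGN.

Step 1: By the law of cosines on triangle GJN: GN² = 10² + 5² − 2·10·5·cos(60°) = 75, so GN = 5·√3.
Step 2: By the inverse law of cosines on triangle JGN: cos(∠JGN) = (10² + (5·√3)² − 5²) / (2·10·5·√3) = 150/173.21 = 0.866, so ∠JGN = 30°.

Therefore, the measure of angle ∠JGN = 30°.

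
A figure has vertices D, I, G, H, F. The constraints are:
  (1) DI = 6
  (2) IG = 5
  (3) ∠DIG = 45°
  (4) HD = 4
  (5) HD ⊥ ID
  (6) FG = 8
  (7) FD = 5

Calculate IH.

Step 1: By the law of cosines on triangle IDH: IH² = 6² + 4² − 2·6·4·cos(90°) = 52, so IH = 2·√13.

Therefore, the length of IH = 2·√13.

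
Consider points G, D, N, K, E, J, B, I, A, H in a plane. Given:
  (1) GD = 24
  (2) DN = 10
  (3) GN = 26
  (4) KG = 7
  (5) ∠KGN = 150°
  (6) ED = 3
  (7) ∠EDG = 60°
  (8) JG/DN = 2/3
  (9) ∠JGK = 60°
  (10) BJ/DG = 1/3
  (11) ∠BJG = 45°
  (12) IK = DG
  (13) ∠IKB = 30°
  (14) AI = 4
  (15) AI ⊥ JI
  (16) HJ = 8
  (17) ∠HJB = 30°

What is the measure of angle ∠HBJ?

From the given relations: BJ = 1/3·DG = 1/3·24 = 8.
Step 1: By the law of cosines on triangle BJH: BH² = 8² + 8² − 2·8·8·cos(30°) = 17.15, so BH ≈ 4.14.
Step 2: By the inverse law of cosines on triangle HBJ: cos(∠HBJ) = (4.14² + 8² − 8²) / (2·4.14·8) = 17.15/66.26 = 0.2588, so ∠HBJ = 75°.

Therefore, the measure of angle ∠HBJ = 75°.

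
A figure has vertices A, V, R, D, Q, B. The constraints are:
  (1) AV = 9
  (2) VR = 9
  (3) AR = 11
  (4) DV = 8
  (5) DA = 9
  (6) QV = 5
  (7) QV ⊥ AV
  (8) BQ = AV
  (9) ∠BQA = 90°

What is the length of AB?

From the given relations: BQ = AV = 9.
Step 1: By the law of cosines on triangle AVQ: AQ² = 9² + 5² − 2·9·5·cos(90°) = 106, so AQ = √106.
Step 2: By the law of cosines on triangle AQB: AB² = √106² + 9² − 2·√106·9·cos(90°) = 187, so AB = √187.

Therefore, the length of AB = √187.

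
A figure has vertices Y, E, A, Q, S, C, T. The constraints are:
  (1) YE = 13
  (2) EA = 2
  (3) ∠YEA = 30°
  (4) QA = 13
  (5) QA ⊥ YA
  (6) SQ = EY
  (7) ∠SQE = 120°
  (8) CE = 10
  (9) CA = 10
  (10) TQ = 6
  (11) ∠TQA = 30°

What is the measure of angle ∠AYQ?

Step 1: By the law of cosines on triangle YEA: YA² = 13² + 2² − 2·13·2·cos(30°) = 127.97, so YA ≈ 11.31.
Step 2: By the law of cosines on triangle YAQ: YQ² = 11.31² + 13² − 2·11.31·13·cos(90°) = 296.97, so YQ ≈ 17.23.
Step 3: By the inverse law of cosines on triangle AYQ: cos(∠AYQ) = (11.31² + 17.23² − 13²) / (2·11.31·17.23) = 255.93/389.88 = 0.6564, so ∠AYQ = 48.97°.

Therefore, the measure of angle ∠AYQ = 48.97°.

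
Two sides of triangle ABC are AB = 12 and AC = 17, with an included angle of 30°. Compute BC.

Law of cosines: BC^2 = 12^2 + 17^2 - 2(12)(17)cos(30°) = 433 - 204*sqrt(3), so BC = sqrt(433 - 204*sqrt(3)).

sqrt(433 - 204*sqrt(3))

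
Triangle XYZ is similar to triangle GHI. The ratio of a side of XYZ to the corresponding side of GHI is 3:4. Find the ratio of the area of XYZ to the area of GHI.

The ratio of areas of similar triangles equals the square of the side ratio.
Side ratio = 3:4
Area ratio = (3/4)^2 = 9/16 = 9:16

9:16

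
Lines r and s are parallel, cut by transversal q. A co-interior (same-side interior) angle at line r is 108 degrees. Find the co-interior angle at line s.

Co-interior angles (same-side interior) formed by parallel lines and a transversal are supplementary (sum to 180 degrees).
The given angle is 108 degrees.
The co-interior angle = 180 - 108 = 72 degrees.

72 degrees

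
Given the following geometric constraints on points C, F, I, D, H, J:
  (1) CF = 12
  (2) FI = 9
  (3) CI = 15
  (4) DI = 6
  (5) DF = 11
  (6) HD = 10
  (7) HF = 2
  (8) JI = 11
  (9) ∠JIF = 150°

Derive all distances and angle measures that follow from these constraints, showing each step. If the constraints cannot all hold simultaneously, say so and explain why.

The constraints are consistent.

Step 1: From FI = 9, IJ = 11, and ∠FIJ = 150°, by the law of cosines:
  FJ² = FI² + IJ² - 2·FI·IJ·cos(150°) = 81 + 121 + 171.5 = 373.5
  FJ ≈ 19.33

Step 2: From CF = 12, CI = 15, FI = 9, by the inverse law of cosines:
  cos(∠FCI) = (CF² + CI² - FI²) / (2·CF·CI)
  ∠FCI = 36.87°

Step 3: From FC = 12, FI = 9, CI = 15, by the inverse law of cosines:
  cos(∠CFI) = (FC² + FI² - CI²) / (2·FC·FI)
  ∠CFI = 90°

Step 4: From FD = 11, FH = 2, DH = 10, by the inverse law of cosines:
  cos(∠DFH) = (FD² + FH² - DH²) / (2·FD·FH)
  ∠DFH = 55.38°

Step 5: From FD = 11, FI = 9, DI = 6, by the inverse law of cosines:
  cos(∠DFI) = (FD² + FI² - DI²) / (2·FD·FI)
  ∠DFI = 33.03°

Step 6: From IC = 15, IF = 9, CF = 12, by the inverse law of cosines:
  cos(∠CIF) = (IC² + IF² - CF²) / (2·IC·IF)
  ∠CIF = 53.13°

Step 7: From ID = 6, IF = 9, DF = 11, by the inverse law of cosines:
  cos(∠DIF) = (ID² + IF² - DF²) / (2·ID·IF)
  ∠DIF = 92.12°

Step 8: From DF = 11, DH = 10, FH = 2, by the inverse law of cosines:
  cos(∠FDH) = (DF² + DH² - FH²) / (2·DF·DH)
  ∠FDH = 9.47°

Step 9: From DF = 11, DI = 6, FI = 9, by the inverse law of cosines:
  cos(∠FDI) = (DF² + DI² - FI²) / (2·DF·DI)
  ∠FDI = 54.85°

Step 10: From HD = 10, HF = 2, DF = 11, by the inverse law of cosines:
  cos(∠DHF) = (HD² + HF² - DF²) / (2·HD·HF)
  ∠DHF = 115.15°

Step 11: From FI = 9, FJ = 19.33, IJ = 11, by the inverse law of cosines:
  cos(∠IFJ) = (FI² + FJ² - IJ²) / (2·FI·FJ)
  ∠IFJ = 16.53°

Step 12: From JF = 19.33, JI = 11, FI = 9, by the inverse law of cosines:
  cos(∠FJI) = (JF² + JI² - FI²) / (2·JF·JI)
  ∠FJI = 13.47°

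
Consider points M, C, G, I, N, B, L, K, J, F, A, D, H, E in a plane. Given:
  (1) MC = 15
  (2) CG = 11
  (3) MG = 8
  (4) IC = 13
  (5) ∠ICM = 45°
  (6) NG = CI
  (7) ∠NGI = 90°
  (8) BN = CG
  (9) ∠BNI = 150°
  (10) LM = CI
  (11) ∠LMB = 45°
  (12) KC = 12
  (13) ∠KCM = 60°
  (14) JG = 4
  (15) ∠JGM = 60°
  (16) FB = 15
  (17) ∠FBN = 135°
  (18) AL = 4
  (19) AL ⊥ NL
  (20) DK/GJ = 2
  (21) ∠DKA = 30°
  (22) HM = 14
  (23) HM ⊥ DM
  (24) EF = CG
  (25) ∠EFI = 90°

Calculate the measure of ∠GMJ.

Step 1: By the law of cosines on triangle MGJ: MJ² = 8² + 4² − 2·8·4·cos(60°) = 48, so MJ = 4·√3.
Step 2: By the inverse law of cosines on triangle GMJ: cos(∠GMJ) = (8² + (4·√3)² − 4²) / (2·8·4·√3) = 96/110.85 = 0.866, so ∠GMJ = 30°.

Therefore, the measure of angle ∠GMJ = 30°.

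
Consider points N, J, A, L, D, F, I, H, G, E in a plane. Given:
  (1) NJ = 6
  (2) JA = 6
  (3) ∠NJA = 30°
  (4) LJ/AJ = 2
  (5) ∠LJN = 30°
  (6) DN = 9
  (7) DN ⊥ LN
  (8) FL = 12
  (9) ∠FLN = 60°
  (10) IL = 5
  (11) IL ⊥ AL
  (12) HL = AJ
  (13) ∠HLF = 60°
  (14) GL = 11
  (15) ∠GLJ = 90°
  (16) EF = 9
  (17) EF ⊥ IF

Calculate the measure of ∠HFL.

From the given relations: HL = AJ = 6.
Step 1: By the law of cosines on triangle FLH: FH² = 12² + 6² − 2·12·6·cos(60°) = 108, so FH = 6·√3.
Step 2: By the inverse law of cosines on triangle HFL: cos(∠HFL) = ((6·√3)² + 12² − 6²) / (2·6·√3·12) = 216/249.42 = 0.866, so ∠HFL = 30°.

Therefore, the measure of angle ∠HFL = 30°.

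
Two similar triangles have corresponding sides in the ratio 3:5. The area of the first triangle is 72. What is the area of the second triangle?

Area ratio = (3/5)^2 = 9/25. Area of the second triangle = 72 * 25/9 = 200.

200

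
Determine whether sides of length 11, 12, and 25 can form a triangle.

Check the triangle inequality: 11 + 12 = 23 ≤ 25.
Since the sum of two sides does not exceed the third, no triangle can be formed.

No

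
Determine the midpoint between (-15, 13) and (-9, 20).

M = ((x₁ + x₂)/2, (y₁ + y₂)/2)
= ((-15 + -9)/2, (13 + 20)/2)
= (-24/2, 33/2) = (-12, 33/2)

(-12, 33/2)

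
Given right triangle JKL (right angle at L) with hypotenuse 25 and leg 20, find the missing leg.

By the Pythagorean theorem: KL^2 = JK^2 - JL^2
KL^2 = 25^2 - 20^2 = 625 - 400 = 225
KL = sqrt(225) = 15

15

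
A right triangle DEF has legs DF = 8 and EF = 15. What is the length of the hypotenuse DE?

DE = sqrt(8^2 + 15^2) = sqrt(289) = 17

17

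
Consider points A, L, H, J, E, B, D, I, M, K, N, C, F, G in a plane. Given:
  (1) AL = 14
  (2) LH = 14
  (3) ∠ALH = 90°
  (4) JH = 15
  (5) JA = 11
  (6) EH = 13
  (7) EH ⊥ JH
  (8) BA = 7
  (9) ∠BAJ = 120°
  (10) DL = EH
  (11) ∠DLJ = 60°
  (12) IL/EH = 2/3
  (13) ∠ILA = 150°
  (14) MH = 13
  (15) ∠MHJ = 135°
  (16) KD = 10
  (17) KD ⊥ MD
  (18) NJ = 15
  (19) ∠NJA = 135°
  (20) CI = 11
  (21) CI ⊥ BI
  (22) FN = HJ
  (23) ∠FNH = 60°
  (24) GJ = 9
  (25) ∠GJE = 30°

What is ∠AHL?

Step 1: By the law of cosines on triangle HLA: HA² = 14² + 14² − 2·14·14·cos(90°) = 392, so HA = 14·√2.
Step 2: By the inverse law of cosines on triangle AHL: cos(∠AHL) = ((14·√2)² + 14² − 14²) / (2·14·√2·14) = 392/554.37 = 0.7071, so ∠AHL = 45°.

Therefore, the measure of angle ∠AHL = 45°.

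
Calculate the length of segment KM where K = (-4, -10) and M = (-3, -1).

d = sqrt((1)^2 + (9)^2) = sqrt(82)

sqrt(82)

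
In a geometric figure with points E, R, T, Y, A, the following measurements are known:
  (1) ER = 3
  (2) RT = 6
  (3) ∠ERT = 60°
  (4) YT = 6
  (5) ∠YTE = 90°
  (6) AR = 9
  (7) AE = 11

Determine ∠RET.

Step 1: By the law of cosines on triangle ERT: ET² = 3² + 6² − 2·3·6·cos(60°) = 27, so ET = 3·√3.
Step 2: By the inverse law of cosines on triangle RET: cos(∠RET) = (3² + (3·√3)² − 6²) / (2·3·3·√3) = 0/31.18 = 0, so ∠RET = 90°.

Therefore, the measure of angle ∠RET = 90°.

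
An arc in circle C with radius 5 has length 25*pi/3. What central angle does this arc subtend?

θ = 360 × 25*pi/3 / (2π × 5) = 300° (rearranging arc length formula).

300°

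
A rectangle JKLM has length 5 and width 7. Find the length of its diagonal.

A rectangle's diagonal splits it into two right triangles, with the diagonal as the hypotenuse.
By the Pythagorean theorem, d^2 = 5^2 + 7^2 = 74.
Therefore d = sqrt(74).

sqrt(74)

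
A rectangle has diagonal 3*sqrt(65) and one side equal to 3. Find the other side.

The diagonal of a rectangle forms a right triangle with the two sides.
Rearranging the Pythagorean theorem: missing side = sqrt(d^2 - known^2).
= sqrt(585 - 9) = sqrt(576) = 24.

24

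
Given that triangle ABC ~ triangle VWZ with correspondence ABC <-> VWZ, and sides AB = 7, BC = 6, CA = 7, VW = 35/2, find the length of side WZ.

Since the triangles are similar, the ratio of corresponding sides is constant.
Scale factor k = VW / AB = 35/2 / 7 = 5/2
WZ = k * BC = 5/2 * 6 = 15

15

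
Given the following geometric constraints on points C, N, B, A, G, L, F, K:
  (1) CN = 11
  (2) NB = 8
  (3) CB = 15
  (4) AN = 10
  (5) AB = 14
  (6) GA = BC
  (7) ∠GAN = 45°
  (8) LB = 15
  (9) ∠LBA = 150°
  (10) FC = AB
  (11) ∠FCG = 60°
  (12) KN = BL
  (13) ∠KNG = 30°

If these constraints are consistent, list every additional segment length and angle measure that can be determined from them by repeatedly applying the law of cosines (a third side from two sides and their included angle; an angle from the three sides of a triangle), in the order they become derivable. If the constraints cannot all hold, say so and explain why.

The constraints are consistent. Derivable facts, in order:
After 1 step:
- AL ≈ 28.01
- NG ≈ 10.62
- ∠ABN = 44.42°
- ∠ANB = 101.54°
- ∠BAN = 34.05°
- ∠BCN = 31.29°
- ∠BNC = 103.14°
- ∠CBN = 45.57°
After 2 steps:
- GK ≈ 7.86
- ∠AGN = 41.73°
- ∠ALB = 14.47°
- ∠ANG = 93.27°
- ∠BAL = 15.53°
After 3 steps:
- ∠GKN = 42.49°
- ∠KGN = 107.51°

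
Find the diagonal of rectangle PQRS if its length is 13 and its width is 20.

A rectangle's diagonal splits it into two right triangles, with the diagonal as the hypotenuse.
By the Pythagorean theorem, d^2 = 13^2 + 20^2 = 569.
Therefore d = sqrt(569).

sqrt(569)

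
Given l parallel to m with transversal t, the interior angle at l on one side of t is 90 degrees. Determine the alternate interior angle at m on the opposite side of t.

Alternate interior angles lie on opposite sides of the transversal, between the parallel lines.
By the alternate interior angle theorem, they are equal: 90 degrees.

90 degrees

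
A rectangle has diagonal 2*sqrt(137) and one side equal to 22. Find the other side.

The diagonal of a rectangle forms a right triangle with the two sides.
Rearranging the Pythagorean theorem: missing side = sqrt(d^2 - known^2).
= sqrt(548 - 484) = sqrt(64) = 8.

8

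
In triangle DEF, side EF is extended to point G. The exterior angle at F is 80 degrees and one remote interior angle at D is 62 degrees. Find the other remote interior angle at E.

By the exterior angle theorem: exterior angle = sum of remote interior angles.
80 = 62 + angle E
angle E = 80 - 62 = 18 degrees

18 degrees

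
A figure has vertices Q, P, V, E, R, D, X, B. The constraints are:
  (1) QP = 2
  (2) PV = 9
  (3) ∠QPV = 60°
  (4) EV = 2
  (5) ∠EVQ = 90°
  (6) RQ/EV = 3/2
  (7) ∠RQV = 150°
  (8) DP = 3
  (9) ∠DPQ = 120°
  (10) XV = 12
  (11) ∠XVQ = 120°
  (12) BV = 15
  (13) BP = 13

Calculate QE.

Step 1: By the law of cosines on triangle VPQ: VQ² = 9² + 2² − 2·9·2·cos(60°) = 67, so VQ = √67.
Step 2: By the law of cosines on triangle QVE: QE² = √67² + 2² − 2·√67·2·cos(90°) = 71, so QE = √71.

Therefore, the length of QE = √71.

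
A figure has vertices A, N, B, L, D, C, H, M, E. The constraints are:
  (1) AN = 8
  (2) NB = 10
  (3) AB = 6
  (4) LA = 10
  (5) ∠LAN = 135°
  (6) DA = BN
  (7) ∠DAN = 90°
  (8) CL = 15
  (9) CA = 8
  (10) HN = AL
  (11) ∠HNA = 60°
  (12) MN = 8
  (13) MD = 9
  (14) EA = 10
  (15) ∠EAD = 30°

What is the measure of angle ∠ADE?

From the given relations: DA = BN = 10.
Step 1: By the law of cosines on triangle DAE: DE² = 10² + 10² − 2·10·10·cos(30°) = 26.79, so DE ≈ 5.18.
Step 2: By the inverse law of cosines on triangle ADE: cos(∠ADE) = (10² + 5.18² − 10²) / (2·10·5.18) = 26.79/103.53 = 0.2588, so ∠ADE = 75°.

Therefore, the measure of angle ∠ADE = 75°.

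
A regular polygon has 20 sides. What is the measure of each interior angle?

Each interior angle of a regular n-gon is (n - 2) * 180 / n.
For n = 20: (20 - 2) * 180 / 20 = 3240/20 = 162 degrees.

162 degrees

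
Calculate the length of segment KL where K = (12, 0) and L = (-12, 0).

d = sqrt((-24)^2 + (0)^2) = sqrt(576) = 24

24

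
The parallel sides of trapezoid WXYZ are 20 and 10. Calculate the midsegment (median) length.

The midsegment of a trapezoid = (base1 + base2) / 2
midsegment = (20 + 10) / 2
midsegment = 30 / 2
midsegment = 15

15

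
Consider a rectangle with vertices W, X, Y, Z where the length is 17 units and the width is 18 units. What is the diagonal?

Using the Pythagorean theorem:
d² = 17² + 18² = 289 + 324 = 613
d = sqrt(613)

sqrt(613)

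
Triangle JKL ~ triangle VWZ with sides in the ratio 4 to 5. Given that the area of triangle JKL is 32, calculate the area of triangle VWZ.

Area ratio = (4/5)^2 = 16/25. Area of VWZ = 32 * 25/16 = 50.

50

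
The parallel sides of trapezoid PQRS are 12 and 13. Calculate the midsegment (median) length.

midsegment = (12 + 13) / 2 = 25 / 2 = 25/2

25/2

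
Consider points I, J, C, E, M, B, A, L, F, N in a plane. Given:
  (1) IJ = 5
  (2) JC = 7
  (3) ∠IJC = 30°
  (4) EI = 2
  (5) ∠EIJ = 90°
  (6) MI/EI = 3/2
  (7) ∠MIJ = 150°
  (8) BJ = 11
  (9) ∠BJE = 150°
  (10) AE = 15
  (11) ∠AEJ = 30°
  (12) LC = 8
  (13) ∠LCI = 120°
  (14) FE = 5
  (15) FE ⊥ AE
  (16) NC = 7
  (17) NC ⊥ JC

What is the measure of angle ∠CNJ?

Step 1: By the law of cosines on triangle NCJ: NJ² = 7² + 7² − 2·7·7·cos(90°) = 98, so NJ = 7·√2.
Step 2: By the inverse law of cosines on triangle CNJ: cos(∠CNJ) = (7² + (7·√2)² − 7²) / (2·7·7·√2) = 98/138.59 = 0.7071, so ∠CNJ = 45°.

Therefore, the measure of angle ∠CNJ = 45°.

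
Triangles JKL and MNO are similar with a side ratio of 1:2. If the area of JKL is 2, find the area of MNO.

For similar figures, the area ratio equals the square of the side ratio.
Side ratio (JKL to MNO) = 1:2, so area ratio = 1^2:2^2 = 1:4.
If the area of JKL is 2, then the area of MNO = 2 * (4/1) = 8.

8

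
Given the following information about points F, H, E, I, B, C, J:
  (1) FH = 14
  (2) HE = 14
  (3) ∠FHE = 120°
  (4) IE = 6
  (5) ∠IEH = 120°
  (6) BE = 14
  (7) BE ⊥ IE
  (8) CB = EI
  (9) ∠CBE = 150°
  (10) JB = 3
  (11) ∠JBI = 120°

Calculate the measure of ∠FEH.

Step 1: By the law of cosines on triangle EHF: EF² = 14² + 14² − 2·14·14·cos(120°) = 588, so EF = 14·√3.
Step 2: By the inverse law of cosines on triangle FEH: cos(∠FEH) = ((14·√3)² + 14² − 14²) / (2·14·√3·14) = 588/678.96 = 0.866, so ∠FEH = 30°.

Therefore, the measure of angle ∠FEH = 30°.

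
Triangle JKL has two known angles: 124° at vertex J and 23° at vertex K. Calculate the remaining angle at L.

angle L = 180 - 124 - 23 = 33 degrees.

33 degrees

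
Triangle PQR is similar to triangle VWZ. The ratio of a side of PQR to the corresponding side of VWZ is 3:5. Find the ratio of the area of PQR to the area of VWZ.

Area scales with the square of linear dimensions. If every length is multiplied by 3/5, then the area is multiplied by (3/5)^2 = 9/25.
The area ratio is 9:25.

9:25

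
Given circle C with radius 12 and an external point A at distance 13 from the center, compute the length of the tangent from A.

tangent = √(d² - r²) = √(13² - 12²) = √(169 - 144) = √25 = 5

5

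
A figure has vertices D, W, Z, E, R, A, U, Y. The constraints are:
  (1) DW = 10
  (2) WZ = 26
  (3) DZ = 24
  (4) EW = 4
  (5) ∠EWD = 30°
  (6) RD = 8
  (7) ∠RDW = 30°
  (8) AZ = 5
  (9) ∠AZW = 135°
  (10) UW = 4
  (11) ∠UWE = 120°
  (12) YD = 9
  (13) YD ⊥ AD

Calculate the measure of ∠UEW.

Step 1: By the law of cosines on triangle EWU: EU² = 4² + 4² − 2·4·4·cos(120°) = 48, so EU = 4·√3.
Step 2: By the inverse law of cosines on triangle UEW: cos(∠UEW) = ((4·√3)² + 4² − 4²) / (2·4·√3·4) = 48/55.43 = 0.866, so ∠UEW = 30°.

Therefore, the measure of angle ∠UEW = 30°.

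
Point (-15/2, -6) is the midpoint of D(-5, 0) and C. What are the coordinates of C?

Using the midpoint formula: M = ((x1 + x2)/2, (y1 + y2)/2)
We know M = (-15/2, -6) and D = (-5, 0)
For x: -15/2 = (-5 + x2)/2, so x2 = 2*-15/2 - -5 = -10
For y: -6 = (0 + y2)/2, so y2 = 2*-6 - 0 = -12
C = (-10, -12)

(-10, -12)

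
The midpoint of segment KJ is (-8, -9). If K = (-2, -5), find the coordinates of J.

Using the midpoint formula: M = ((x1 + x2)/2, (y1 + y2)/2)
We know M = (-8, -9) and K = (-2, -5)
For x: -8 = (-2 + x2)/2, so x2 = 2*-8 - -2 = -14
For y: -9 = (-5 + y2)/2, so y2 = 2*-9 - -5 = -13
J = (-14, -13)

(-14, -13)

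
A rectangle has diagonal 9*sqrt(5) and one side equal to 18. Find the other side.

b = sqrt(d^2 - a^2) = sqrt(405 - 324) = sqrt(81) = 9

9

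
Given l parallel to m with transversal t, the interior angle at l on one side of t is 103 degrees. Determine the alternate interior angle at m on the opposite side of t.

Alternate interior angles lie on opposite sides of the transversal, between the parallel lines.
By the alternate interior angle theorem, they are equal: 103 degrees.

103 degrees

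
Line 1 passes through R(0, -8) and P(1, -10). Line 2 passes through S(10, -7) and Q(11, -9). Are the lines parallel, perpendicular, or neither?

Slope of line 1: m1 = (-10 - -8)/(1 - 0) = -2/1 = -2
Slope of line 2: m2 = (-9 - -7)/(11 - 10) = -2/1 = -2
Two lines are parallel if and only if they have equal slopes (or both are vertical).
Here m1 = m2 = -2, confirming the lines are parallel.

Parallel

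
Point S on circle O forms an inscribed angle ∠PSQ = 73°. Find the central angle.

The inscribed angle theorem states that a central angle is always twice any inscribed angle that subtends the same arc.
Since the inscribed angle is 73°, the central angle = 2 × 73° = 146°.

146°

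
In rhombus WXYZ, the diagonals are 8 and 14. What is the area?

Area of a rhombus = (d1 * d2) / 2
Area = (8 * 14) / 2
Area = 112 / 2
Area = 56

56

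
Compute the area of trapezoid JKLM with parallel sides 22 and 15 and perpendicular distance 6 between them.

A trapezoid's area equals the midsegment times the height.
The midsegment is (22 + 15) / 2 = 37/2.
Area = 37/2 * 6 = 111.

111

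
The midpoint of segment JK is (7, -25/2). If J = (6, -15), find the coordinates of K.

Using the midpoint formula: M = ((x1 + x2)/2, (y1 + y2)/2)
We know M = (7, -25/2) and J = (6, -15)
For x: 7 = (6 + x2)/2, so x2 = 2*7 - 6 = 8
For y: -25/2 = (-15 + y2)/2, so y2 = 2*-25/2 - -15 = -10
K = (8, -10)

(8, -10)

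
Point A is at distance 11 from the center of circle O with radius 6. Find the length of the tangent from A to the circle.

tangent = √(d² - r²) = √(11² - 6²) = √(121 - 36) = √85 = sqrt(85)

sqrt(85)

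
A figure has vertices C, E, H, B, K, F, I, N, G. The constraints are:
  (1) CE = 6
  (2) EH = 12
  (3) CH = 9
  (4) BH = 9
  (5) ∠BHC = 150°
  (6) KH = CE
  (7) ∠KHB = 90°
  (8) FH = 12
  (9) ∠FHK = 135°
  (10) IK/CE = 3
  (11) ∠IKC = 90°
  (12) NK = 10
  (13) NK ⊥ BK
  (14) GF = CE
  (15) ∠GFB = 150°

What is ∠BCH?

Step 1: By the law of cosines on triangle CHB: CB² = 9² + 9² − 2·9·9·cos(150°) = 302.3, so CB ≈ 17.39.
Step 2: By the inverse law of cosines on triangle BCH: cos(∠BCH) = (17.39² + 9² − 9²) / (2·17.39·9) = 302.3/312.96 = 0.9659, so ∠BCH = 15°.

Therefore, the measure of angle ∠BCH = 15°.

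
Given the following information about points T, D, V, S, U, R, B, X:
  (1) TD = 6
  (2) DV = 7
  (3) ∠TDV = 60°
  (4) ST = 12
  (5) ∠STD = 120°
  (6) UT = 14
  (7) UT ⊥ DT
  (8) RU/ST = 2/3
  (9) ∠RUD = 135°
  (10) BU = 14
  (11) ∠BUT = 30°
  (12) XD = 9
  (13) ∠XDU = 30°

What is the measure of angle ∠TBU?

Step 1: By the law of cosines on triangle BUT: BT² = 14² + 14² − 2·14·14·cos(30°) = 52.52, so BT ≈ 7.25.
Step 2: By the inverse law of cosines on triangle TBU: cos(∠TBU) = (7.25² + 14² − 14²) / (2·7.25·14) = 52.52/202.91 = 0.2588, so ∠TBU = 75°.

Therefore, the measure of angle ∠TBU = 75°.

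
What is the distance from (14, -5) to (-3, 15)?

d = sqrt((-17)^2 + (20)^2) = sqrt(689)

sqrt(689)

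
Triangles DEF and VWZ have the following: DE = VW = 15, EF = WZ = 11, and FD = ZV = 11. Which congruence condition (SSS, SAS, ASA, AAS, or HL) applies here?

The given information provides:
DE = VW = 15, EF = WZ = 11, and FD = ZV = 11
This matches the SSS congruence theorem.
All three pairs of corresponding sides are equal (Side-Side-Side).

SSS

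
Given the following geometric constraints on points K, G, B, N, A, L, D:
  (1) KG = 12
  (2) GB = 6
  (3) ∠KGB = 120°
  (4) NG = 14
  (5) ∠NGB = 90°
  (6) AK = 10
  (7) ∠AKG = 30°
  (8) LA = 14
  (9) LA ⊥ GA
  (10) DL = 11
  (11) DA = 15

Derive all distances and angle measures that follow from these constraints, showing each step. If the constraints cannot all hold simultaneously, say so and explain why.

The constraints are consistent.

Step 1: From KG = 12, GB = 6, and ∠KGB = 120°, by the law of cosines:
  KB² = KG² + GB² - 2·KG·GB·cos(120°) = 144 + 36 + 72 = 252
  KB = 6·√7

Step 2: From GK = 12, KA = 10, and ∠GKA = 30°, by the law of cosines:
  GA² = GK² + KA² - 2·GK·KA·cos(30°) = 144 + 100 - 207.8 = 36.15
  GA ≈ 6.01

Step 3: From BG = 6, GN = 14, and ∠BGN = 90°, by the law of cosines:
  BN² = BG² + GN² - 2·BG·GN·cos(90°) = 36 + 196 - 0 = 232
  BN = 2·√58

Step 4: From AD = 15, AL = 14, DL = 11, by the inverse law of cosines:
  cos(∠DAL) = (AD² + AL² - DL²) / (2·AD·AL)
  ∠DAL = 44.42°

Step 5: From LA = 14, LD = 11, AD = 15, by the inverse law of cosines:
  cos(∠ALD) = (LA² + LD² - AD²) / (2·LA·LD)
  ∠ALD = 72.62°

Step 6: From DA = 15, DL = 11, AL = 14, by the inverse law of cosines:
  cos(∠ADL) = (DA² + DL² - AL²) / (2·DA·DL)
  ∠ADL = 62.96°

Step 7: From GA = 6.01, AL = 14, and ∠GAL = 90°, by the law of cosines:
  GL² = GA² + AL² - 2·GA·AL·cos(90°) = 36.15 + 196 - 0 = 232.2
  GL ≈ 15.24

Step 8: From KB = 6·√7, KG = 12, BG = 6, by the inverse law of cosines:
  cos(∠BKG) = (KB² + KG² - BG²) / (2·KB·KG)
  ∠BKG = 19.11°

Step 9: From GA = 6.01, GK = 12, AK = 10, by the inverse law of cosines:
  cos(∠AGK) = (GA² + GK² - AK²) / (2·GA·GK)
  ∠AGK = 56.26°

Step 10: From BG = 6, BK = 6·√7, GK = 12, by the inverse law of cosines:
  cos(∠GBK) = (BG² + BK² - GK²) / (2·BG·BK)
  ∠GBK = 40.89°

Step 11: From BG = 6, BN = 2·√58, GN = 14, by the inverse law of cosines:
  cos(∠GBN) = (BG² + BN² - GN²) / (2·BG·BN)
  ∠GBN = 66.8°

Step 12: From NB = 2·√58, NG = 14, BG = 6, by the inverse law of cosines:
  cos(∠BNG) = (NB² + NG² - BG²) / (2·NB·NG)
  ∠BNG = 23.2°

Step 13: From AG = 6.01, AK = 10, GK = 12, by the inverse law of cosines:
  cos(∠GAK) = (AG² + AK² - GK²) / (2·AG·AK)
  ∠GAK = 93.74°

Step 14: From GA = 6.01, GL = 15.24, AL = 14, by the inverse law of cosines:
  cos(∠AGL) = (GA² + GL² - AL²) / (2·GA·GL)
  ∠AGL = 66.76°

Step 15: From LA = 14, LG = 15.24, AG = 6.01, by the inverse law of cosines:
  cos(∠ALG) = (LA² + LG² - AG²) / (2·LA·LG)
  ∠ALG = 23.24°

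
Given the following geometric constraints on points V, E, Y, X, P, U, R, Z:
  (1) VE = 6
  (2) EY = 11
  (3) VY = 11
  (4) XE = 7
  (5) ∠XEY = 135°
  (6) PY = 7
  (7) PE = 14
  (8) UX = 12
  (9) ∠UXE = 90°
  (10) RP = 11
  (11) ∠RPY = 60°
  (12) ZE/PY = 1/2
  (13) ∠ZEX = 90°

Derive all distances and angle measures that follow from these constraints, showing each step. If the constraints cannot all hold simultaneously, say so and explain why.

The constraints are consistent.

From the given relations:
  ZE = 1/2·PY = 1/2·7 ≈ 3.5

Step 1: From EX = 7, XU = 12, and ∠EXU = 90°, by the law of cosines:
  EU² = EX² + XU² - 2·EX·XU·cos(90°) = 49 + 144 - 0 = 193
  EU = √193

Step 2: From YE = 11, EX = 7, and ∠YEX = 135°, by the law of cosines:
  YX² = YE² + EX² - 2·YE·EX·cos(135°) = 121 + 49 + 108.9 = 278.9
  YX ≈ 16.7

Step 3: From YP = 7, PR = 11, and ∠YPR = 60°, by the law of cosines:
  YR² = YP² + PR² - 2·YP·PR·cos(60°) = 49 + 121 - 77 = 93
  YR = √93

Step 4: From XE = 7, EZ = 3.5, and ∠XEZ = 90°, by the law of cosines:
  XZ² = XE² + EZ² - 2·XE·EZ·cos(90°) = 49 + 12.25 - 0 = 61.25
  XZ = 7/2·√5

Step 5: From VE = 6, VY = 11, EY = 11, by the inverse law of cosines:
  cos(∠EVY) = (VE² + VY² - EY²) / (2·VE·VY)
  ∠EVY = 74.17°

Step 6: From EP = 14, EY = 11, PY = 7, by the inverse law of cosines:
  cos(∠PEY) = (EP² + EY² - PY²) / (2·EP·EY)
  ∠PEY = 29.53°

Step 7: From EV = 6, EY = 11, VY = 11, by the inverse law of cosines:
  cos(∠VEY) = (EV² + EY² - VY²) / (2·EV·EY)
  ∠VEY = 74.17°

Step 8: From YE = 11, YP = 7, EP = 14, by the inverse law of cosines:
  cos(∠EYP) = (YE² + YP² - EP²) / (2·YE·YP)
  ∠EYP = 99.72°

Step 9: From YE = 11, YV = 11, EV = 6, by the inverse law of cosines:
  cos(∠EYV) = (YE² + YV² - EV²) / (2·YE·YV)
  ∠EYV = 31.65°

Step 10: From PE = 14, PY = 7, EY = 11, by the inverse law of cosines:
  cos(∠EPY) = (PE² + PY² - EY²) / (2·PE·PY)
  ∠EPY = 50.75°

Step 11: From EU = √193, EX = 7, UX = 12, by the inverse law of cosines:
  cos(∠UEX) = (EU² + EX² - UX²) / (2·EU·EX)
  ∠UEX = 59.74°

Step 12: From YE = 11, YX = 16.7, EX = 7, by the inverse law of cosines:
  cos(∠EYX) = (YE² + YX² - EX²) / (2·YE·YX)
  ∠EYX = 17.24°

Step 13: From YP = 7, YR = √93, PR = 11, by the inverse law of cosines:
  cos(∠PYR) = (YP² + YR² - PR²) / (2·YP·YR)
  ∠PYR = 81.05°

Step 14: From XE = 7, XY = 16.7, EY = 11, by the inverse law of cosines:
  cos(∠EXY) = (XE² + XY² - EY²) / (2·XE·XY)
  ∠EXY = 27.76°

Step 15: From XE = 7, XZ = 7/2·√5, EZ = 3.5, by the inverse law of cosines:
  cos(∠EXZ) = (XE² + XZ² - EZ²) / (2·XE·XZ)
  ∠EXZ = 26.57°

Step 16: From UE = √193, UX = 12, EX = 7, by the inverse law of cosines:
  cos(∠EUX) = (UE² + UX² - EX²) / (2·UE·UX)
  ∠EUX = 30.26°

Step 17: From RP = 11, RY = √93, PY = 7, by the inverse law of cosines:
  cos(∠PRY) = (RP² + RY² - PY²) / (2·RP·RY)
  ∠PRY = 38.95°

Step 18: From ZE = 3.5, ZX = 7/2·√5, EX = 7, by the inverse law of cosines:
  cos(∠EZX) = (ZE² + ZX² - EX²) / (2·ZE·ZX)
  ∠EZX = 63.43°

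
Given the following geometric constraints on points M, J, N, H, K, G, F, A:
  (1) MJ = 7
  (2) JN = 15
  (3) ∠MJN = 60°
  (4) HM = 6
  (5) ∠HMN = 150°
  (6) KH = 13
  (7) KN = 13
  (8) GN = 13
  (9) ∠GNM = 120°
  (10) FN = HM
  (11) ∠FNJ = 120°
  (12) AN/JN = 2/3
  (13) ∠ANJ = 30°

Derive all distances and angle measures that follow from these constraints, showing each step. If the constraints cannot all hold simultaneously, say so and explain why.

The constraints are consistent.

From the given relations:
  FN = HM = 6
  AN = 2/3·JN = 2/3·15 = 10

Step 1: From MJ = 7, JN = 15, and ∠MJN = 60°, by the law of cosines:
  MN² = MJ² + JN² - 2·MJ·JN·cos(60°) = 49 + 225 - 105 = 169
  MN = 13

Step 2: From JN = 15, NF = 6, and ∠JNF = 120°, by the law of cosines:
  JF² = JN² + NF² - 2·JN·NF·cos(120°) = 225 + 36 + 90 = 351
  JF = 3·√39

Step 3: From JN = 15, NA = 10, and ∠JNA = 30°, by the law of cosines:
  JA² = JN² + NA² - 2·JN·NA·cos(30°) = 225 + 100 - 259.8 = 65.19
  JA ≈ 8.07

Step 4: From MN = 13, NG = 13, and ∠MNG = 120°, by the law of cosines:
  MG² = MN² + NG² - 2·MN·NG·cos(120°) = 169 + 169 + 169 = 507
  MG = 13·√3

Step 5: From NM = 13, MH = 6, and ∠NMH = 150°, by the law of cosines:
  NH² = NM² + MH² - 2·NM·MH·cos(150°) = 169 + 36 + 135.1 = 340.1
  NH ≈ 18.44

Step 6: From MJ = 7, MN = 13, JN = 15, by the inverse law of cosines:
  cos(∠JMN) = (MJ² + MN² - JN²) / (2·MJ·MN)
  ∠JMN = 92.2°

Step 7: From JA = 8.07, JN = 15, AN = 10, by the inverse law of cosines:
  cos(∠AJN) = (JA² + JN² - AN²) / (2·JA·JN)
  ∠AJN = 38.26°

Step 8: From JF = 3·√39, JN = 15, FN = 6, by the inverse law of cosines:
  cos(∠FJN) = (JF² + JN² - FN²) / (2·JF·JN)
  ∠FJN = 16.1°

Step 9: From NJ = 15, NM = 13, JM = 7, by the inverse law of cosines:
  cos(∠JNM) = (NJ² + NM² - JM²) / (2·NJ·NM)
  ∠JNM = 27.8°

Step 10: From FJ = 3·√39, FN = 6, JN = 15, by the inverse law of cosines:
  cos(∠JFN) = (FJ² + FN² - JN²) / (2·FJ·FN)
  ∠JFN = 43.9°

Step 11: From AJ = 8.07, AN = 10, JN = 15, by the inverse law of cosines:
  cos(∠JAN) = (AJ² + AN² - JN²) / (2·AJ·AN)
  ∠JAN = 111.74°

Step 12: From MG = 13·√3, MN = 13, GN = 13, by the inverse law of cosines:
  cos(∠GMN) = (MG² + MN² - GN²) / (2·MG·MN)
  ∠GMN = 30°

Step 13: From NH = 18.44, NK = 13, HK = 13, by the inverse law of cosines:
  cos(∠HNK) = (NH² + NK² - HK²) / (2·NH·NK)
  ∠HNK = 44.82°

Step 14: From NH = 18.44, NM = 13, HM = 6, by the inverse law of cosines:
  cos(∠HNM) = (NH² + NM² - HM²) / (2·NH·NM)
  ∠HNM = 9.36°

Step 15: From HK = 13, HN = 18.44, KN = 13, by the inverse law of cosines:
  cos(∠KHN) = (HK² + HN² - KN²) / (2·HK·HN)
  ∠KHN = 44.82°

Step 16: From HM = 6, HN = 18.44, MN = 13, by the inverse law of cosines:
  cos(∠MHN) = (HM² + HN² - MN²) / (2·HM·HN)
  ∠MHN = 20.64°

Step 17: From KH = 13, KN = 13, HN = 18.44, by the inverse law of cosines:
  cos(∠HKN) = (KH² + KN² - HN²) / (2·KH·KN)
  ∠HKN = 90.36°

Step 18: From GM = 13·√3, GN = 13, MN = 13, by the inverse law of cosines:
  cos(∠MGN) = (GM² + GN² - MN²) / (2·GM·GN)
  ∠MGN = 30°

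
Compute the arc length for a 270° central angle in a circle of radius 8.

Arc length = 2πr × θ/360
= 2π × 8 × 3/4
= 12*pi

12*pi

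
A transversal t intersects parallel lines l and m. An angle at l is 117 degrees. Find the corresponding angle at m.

Corresponding angles formed by parallel lines and a transversal are equal.
The given angle is 117 degrees.
The corresponding angle = 117 degrees.

117 degrees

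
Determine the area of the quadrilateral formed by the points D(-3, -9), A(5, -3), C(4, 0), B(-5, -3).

Using the Shoelace formula for a quadrilateral (vertices in order):
Area = (1/2)|sum of (x_i * y_(i+1) - x_(i+1) * y_i)|
Terms: (-3*-3 - 5*-9) = 54, (5*0 - 4*-3) = 12, (4*-3 - -5*0) = -12, (-5*-9 - -3*-3) = 36
Sum = 90
Area = (1/2)(90) = 45

45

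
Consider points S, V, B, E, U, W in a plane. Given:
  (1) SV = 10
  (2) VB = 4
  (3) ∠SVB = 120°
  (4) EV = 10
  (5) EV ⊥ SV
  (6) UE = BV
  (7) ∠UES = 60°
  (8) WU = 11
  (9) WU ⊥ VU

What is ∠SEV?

Step 1: By the law of cosines on triangle EVS: ES² = 10² + 10² − 2·10·10·cos(90°) = 200, so ES = 10·√2.
Step 2: By the inverse law of cosines on triangle SEV: cos(∠SEV) = ((10·√2)² + 10² − 10²) / (2·10·√2·10) = 200/282.84 = 0.7071, so ∠SEV = 45°.

Therefore, the measure of angle ∠SEV = 45°.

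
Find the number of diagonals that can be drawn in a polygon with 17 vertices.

The number of diagonals in an n-gon is n(n - 3)/2.
For n = 17: 17(17 - 3)/2 = 17 × 14 / 2 = 119.

119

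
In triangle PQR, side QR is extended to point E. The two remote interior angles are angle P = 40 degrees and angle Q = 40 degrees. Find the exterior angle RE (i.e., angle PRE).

The interior angle at R is 180 - 40 - 40 = 100 degrees.
The exterior angle and interior angle at R are supplementary:
Exterior angle = 180 - 100 = 80 degrees.

80 degrees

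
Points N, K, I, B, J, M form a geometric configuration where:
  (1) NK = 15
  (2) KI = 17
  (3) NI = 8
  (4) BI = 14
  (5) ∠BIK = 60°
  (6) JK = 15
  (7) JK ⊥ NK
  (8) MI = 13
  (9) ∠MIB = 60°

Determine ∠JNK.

Step 1: By the law of cosines on triangle NKJ: NJ² = 15² + 15² − 2·15·15·cos(90°) = 450, so NJ = 15·√2.
Step 2: By the inverse law of cosines on triangle JNK: cos(∠JNK) = ((15·√2)² + 15² − 15²) / (2·15·√2·15) = 450/636.4 = 0.7071, so ∠JNK = 45°.

Therefore, the measure of angle ∠JNK = 45°.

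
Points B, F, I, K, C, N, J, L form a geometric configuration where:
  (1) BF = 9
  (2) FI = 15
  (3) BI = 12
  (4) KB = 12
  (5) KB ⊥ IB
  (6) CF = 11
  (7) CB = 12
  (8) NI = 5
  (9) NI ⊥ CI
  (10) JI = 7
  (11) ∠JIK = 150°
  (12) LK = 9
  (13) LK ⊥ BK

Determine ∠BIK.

Step 1: By the law of cosines on triangle IBK: IK² = 12² + 12² − 2·12·12·cos(90°) = 288, so IK = 12·√2.
Step 2: By the inverse law of cosines on triangle BIK: cos(∠BIK) = (12² + (12·√2)² − 12²) / (2·12·12·√2) = 288/407.29 = 0.7071, so ∠BIK = 45°.

Therefore, the measure of angle ∠BIK = 45°.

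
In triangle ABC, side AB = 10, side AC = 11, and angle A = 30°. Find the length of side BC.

By the law of cosines: BC^2 = AB^2 + AC^2 - 2*AB*AC*cos(A)
BC^2 = 10^2 + 11^2 - 2*10*11*cos(30°)
BC^2 = 100 + 121 - 220*(sqrt(3)/2)
BC^2 = 221 - 110*sqrt(3)
BC = sqrt(221 - 110*sqrt(3))

sqrt(221 - 110*sqrt(3))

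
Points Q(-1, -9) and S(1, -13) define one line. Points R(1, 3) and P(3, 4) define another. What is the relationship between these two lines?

Slope of line 1: m1 = (-13 - -9)/(1 - -1) = -4/2 = -2
Slope of line 2: m2 = (4 - 3)/(3 - 1) = 1/2 = 1/2
Two lines are perpendicular when the product of their slopes is -1 (negative reciprocals).
m1 * m2 = (-2) * (1/2) = -1, confirming perpendicularity.

Perpendicular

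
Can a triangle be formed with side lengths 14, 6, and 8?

Check the triangle inequality: 6 + 8 = 14 ≤ 14.
Since the sum of two sides does not exceed the third, no triangle can be formed.

No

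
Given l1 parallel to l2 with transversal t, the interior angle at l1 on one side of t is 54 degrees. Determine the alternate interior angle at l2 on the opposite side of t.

Alternate interior angles formed by parallel lines and a transversal are equal.
The given angle is 54 degrees.
The alternate interior angle = 54 degrees.

54 degrees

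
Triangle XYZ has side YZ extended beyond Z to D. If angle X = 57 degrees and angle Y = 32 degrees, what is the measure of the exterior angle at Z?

By the exterior angle theorem, an exterior angle of a triangle equals the sum of the two remote interior angles.
Exterior angle = angle X + angle Y
Exterior angle = 57 + 32 = 89 degrees

89 degrees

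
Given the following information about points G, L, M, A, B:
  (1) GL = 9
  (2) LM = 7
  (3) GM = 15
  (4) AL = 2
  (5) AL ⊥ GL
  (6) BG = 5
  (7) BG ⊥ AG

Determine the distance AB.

Step 1: By the law of cosines on triangle GLA: GA² = 9² + 2² − 2·9·2·cos(90°) = 85, so GA = √85.
Step 2: By the law of cosines on triangle AGB: AB² = √85² + 5² − 2·√85·5·cos(90°) = 110, so AB = √110.

Therefore, the length of AB = √110.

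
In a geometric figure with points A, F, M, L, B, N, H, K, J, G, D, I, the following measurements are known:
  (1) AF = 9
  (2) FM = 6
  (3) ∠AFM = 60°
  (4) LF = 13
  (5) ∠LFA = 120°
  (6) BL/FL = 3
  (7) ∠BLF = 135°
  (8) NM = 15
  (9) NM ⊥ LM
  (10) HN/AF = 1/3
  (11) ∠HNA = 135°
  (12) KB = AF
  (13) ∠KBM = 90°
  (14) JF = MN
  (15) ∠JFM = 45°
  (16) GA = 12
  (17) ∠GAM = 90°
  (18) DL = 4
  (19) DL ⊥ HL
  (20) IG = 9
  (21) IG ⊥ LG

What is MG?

Step 1: By the law of cosines on triangle AFM: AM² = 9² + 6² − 2·9·6·cos(60°) = 63, so AM = 3·√7.
Step 2: By the law of cosines on triangle MAG: MG² = (3·√7)² + 12² − 2·3·√7·12·cos(90°) = 207, so MG = 3·√23.

Therefore, the length of MG = 3·√23.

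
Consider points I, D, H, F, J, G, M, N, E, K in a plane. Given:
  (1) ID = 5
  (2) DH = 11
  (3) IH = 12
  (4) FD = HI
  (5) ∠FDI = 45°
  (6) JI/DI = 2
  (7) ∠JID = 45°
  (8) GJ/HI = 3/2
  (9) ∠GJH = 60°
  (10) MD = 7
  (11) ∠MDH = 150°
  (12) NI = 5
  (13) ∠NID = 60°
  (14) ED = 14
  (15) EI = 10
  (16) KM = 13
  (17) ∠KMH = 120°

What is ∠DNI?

Step 1: By the law of cosines on triangle NID: ND² = 5² + 5² − 2·5·5·cos(60°) = 25, so ND = 5.
Step 2: By the inverse law of cosines on triangle DNI: cos(∠DNI) = (5² + 5² − 5²) / (2·5·5) = 25/50 = 0.5, so ∠DNI = 60°.

Therefore, the measure of angle ∠DNI = 60°.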